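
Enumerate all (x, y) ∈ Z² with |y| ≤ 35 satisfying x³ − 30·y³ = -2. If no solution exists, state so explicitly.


The equation is x³ - 30y³ = -2. For fixed y, x³ = 30·y³ − 2, so a solution requires the RHS to be a perfect cube.
Strategy: iterate y from -35 to 35, compute RHS = 30·y³ − 2, and check whether it is a (positive or negative) perfect cube.
Check small values of y:
  y = 0: RHS = -2 is not a perfect cube.
  y = 1: RHS = 28 is not a perfect cube.
  y = -1: RHS = -32 is not a perfect cube.
  y = 2: RHS = 238 is not a perfect cube.
  y = -2: RHS = -242 is not a perfect cube.
  y = 3: RHS = 808 is not a perfect cube.
  y = -3: RHS = -812 is not a perfect cube.
Continuing the search up to |y| = 35 finds no solutions either.
No (x, y) in the scanned range satisfies the equation.

No integer solutions with |y| ≤ 35.


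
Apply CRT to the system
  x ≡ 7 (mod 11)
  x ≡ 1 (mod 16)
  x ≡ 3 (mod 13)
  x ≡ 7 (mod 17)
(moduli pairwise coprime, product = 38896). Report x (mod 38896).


Product of moduli M = 11 · 16 · 13 · 17 = 38896.
Merge one congruence at a time:
  Start: x ≡ 7 (mod 11).
  Combine with x ≡ 1 (mod 16); new modulus lcm = 176.
    Write x = 7 + 11·t and substitute into x ≡ 1 (mod 16): 11·t ≡ 1 − 7 = -6 (mod 16).
    Reduce coefficients mod 16: 11·t ≡ 10 (mod 16).
    The inverse of 11 mod 16 is 3 (since 11·3 = 33 = 2·16 + 1), so t ≡ 3·10 = 30 ≡ 14 (mod 16).
    Then x = 7 + 11·14 = 161, valid modulo lcm(11, 16) = 176: x ≡ 161 (mod 176).
  Combine with x ≡ 3 (mod 13); new modulus lcm = 2288.
    Write x = 161 + 176·t and substitute into x ≡ 3 (mod 13): 176·t ≡ 3 − 161 = -158 (mod 13).
    Reduce coefficients mod 13: 7·t ≡ 11 (mod 13).
    The inverse of 7 mod 13 is 2 (since 7·2 = 14 = 1·13 + 1), so t ≡ 2·11 = 22 ≡ 9 (mod 13).
    Then x = 161 + 176·9 = 1745, valid modulo lcm(176, 13) = 2288: x ≡ 1745 (mod 2288).
  Combine with x ≡ 7 (mod 17); new modulus lcm = 38896.
    Write x = 1745 + 2288·t and substitute into x ≡ 7 (mod 17): 2288·t ≡ 7 − 1745 = -1738 (mod 17).
    Reduce coefficients mod 17: 10·t ≡ 13 (mod 17).
    The inverse of 10 mod 17 is 12 (since 10·12 = 120 = 7·17 + 1), so t ≡ 12·13 = 156 ≡ 3 (mod 17).
    Then x = 1745 + 2288·3 = 8609, valid modulo lcm(2288, 17) = 38896: x ≡ 8609 (mod 38896).
Verify against each original: 8609 mod 11 = 7, 8609 mod 16 = 1, 8609 mod 13 = 3, 8609 mod 17 = 7.

x ≡ 8609 (mod 38896).


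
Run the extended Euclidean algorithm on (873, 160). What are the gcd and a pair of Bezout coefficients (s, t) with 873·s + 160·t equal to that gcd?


Euclidean algorithm on (873, 160) — divide until remainder is 0:
  873 = 5 · 160 + 73
  160 = 2 · 73 + 14
  73 = 5 · 14 + 3
  14 = 4 · 3 + 2
  3 = 1 · 2 + 1
  2 = 2 · 1 + 0
gcd(873, 160) = 1.
Track Bezout coefficients alongside the remainders: start with r₀ = 873 = a·1 + b·0 (s = 1, t = 0) and r₁ = 160 = a·0 + b·1 (s = 0, t = 1); each new remainder r_{k+1} = r_{k-1} − q_k·r_k inherits s_{k+1} = s_{k-1} − q_k·s_k, t_{k+1} = t_{k-1} − q_k·t_k, so r_k = a·s_k + b·t_k at every step:
  q = 5: r = 73, s = 1 − 5·0 = 1, t = 0 − 5·1 = -5  (check: 873·1 + 160·(-5) = 73)
  q = 2: r = 14, s = 0 − 2·1 = -2, t = 1 − 2·(-5) = 11  (check: 873·(-2) + 160·11 = 14)
  q = 5: r = 3, s = 1 − 5·(-2) = 11, t = -5 − 5·11 = -60  (check: 873·11 + 160·(-60) = 3)
  q = 4: r = 2, s = -2 − 4·11 = -46, t = 11 − 4·(-60) = 251  (check: 873·(-46) + 160·251 = 2)
  q = 1: r = 1, s = 11 − 1·(-46) = 57, t = -60 − 1·251 = -311  (check: 873·57 + 160·(-311) = 1)
The row with r = 1 (the gcd) gives the Bezout coefficients s = 57, t = -311.
Result: 873 · (57) + 160 · (-311) = 1.

gcd(873, 160) = 1; s = 57, t = -311 (check: 873·57 + 160·(-311) = 1).


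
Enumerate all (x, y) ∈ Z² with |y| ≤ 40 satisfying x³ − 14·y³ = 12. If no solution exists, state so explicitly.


The equation is x³ - 14y³ = 12. For fixed y, x³ = 14·y³ + 12, so a solution requires the RHS to be a perfect cube.
Strategy: iterate y from -40 to 40, compute RHS = 14·y³ + 12, and check whether it is a (positive or negative) perfect cube.
Check small values of y:
  y = 0: RHS = 12 is not a perfect cube.
  y = 1: RHS = 26 is not a perfect cube.
  y = -1: RHS = -2 is not a perfect cube.
  y = 2: RHS = 124 is not a perfect cube.
  y = -2: RHS = -100 is not a perfect cube.
  y = 3: RHS = 390 is not a perfect cube.
  y = -3: RHS = -366 is not a perfect cube.
Continuing the search up to |y| = 40 finds no solutions either.
No (x, y) in the scanned range satisfies the equation.

No integer solutions with |y| ≤ 40.


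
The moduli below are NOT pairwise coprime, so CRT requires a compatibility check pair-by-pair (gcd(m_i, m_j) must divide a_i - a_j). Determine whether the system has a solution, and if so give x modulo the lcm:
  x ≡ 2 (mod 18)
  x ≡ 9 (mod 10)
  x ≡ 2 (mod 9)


Moduli 18, 10, 9 are not pairwise coprime, so CRT works modulo lcm(m_i) when all pairwise compatibility conditions hold.
Pairwise compatibility: gcd(m_i, m_j) must divide a_i - a_j for every pair.
Merge one congruence at a time:
  Start: x ≡ 2 (mod 18).
  Combine with x ≡ 9 (mod 10): gcd(18, 10) = 2, and 9 - 2 = 7 is NOT divisible by 2.
    ⇒ system is inconsistent (no integer solution).

No solution (the system is inconsistent).


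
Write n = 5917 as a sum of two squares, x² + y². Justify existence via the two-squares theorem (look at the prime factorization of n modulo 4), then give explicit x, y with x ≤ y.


Step 1: Factor n = 5917 = 61 · 97.
Step 2: Check the mod-4 condition on each prime factor: 61 ≡ 1 (mod 4), exponent 1; 97 ≡ 1 (mod 4), exponent 1.
All primes ≡ 3 (mod 4) appear to even exponent (or don't appear), so by the two-squares theorem n IS expressible as a sum of two squares.
Step 3: Build a representation. Here n = 61 · 97 is a product of primes ≡ 1 (mod 4). Each prime p ≡ 1 (mod 4) is itself a sum of two squares; find a² by testing p − a² for a perfect square:
  61: 61 − 1² = 60, 61 − 2² = 57, 61 − 3² = 52, 61 − 4² = 45, 61 − 5² = 36 = 6² ⇒ 61 = 5² + 6².
  97: 97 − 1² = 96, 97 − 2² = 93, 97 − 3² = 88, 97 − 4² = 81 = 9² ⇒ 97 = 4² + 9².
  Combine using the Brahmagupta–Fibonacci identity (a² + b²)(c² + d²) = (ac − bd)² + (ad + bc)² = (ac + bd)² + (ad − bc)²:
  61 · 97 = 5917: from (5² + 6²)(4² + 9²), take (5·4 − 6·9, 5·9 + 6·4) = (20 − 54, 45 + 24) = (-34, 69); dropping signs (only squares matter) gives (34, 69); check 34² + 69² = 1156 + 4761 = 5917 ✓.
Step 4: Order so x ≤ y and verify: 34² + 69² = 1156 + 4761 = 5917 = n. ✓

n = 5917 = 34² + 69² (one valid representation with x ≤ y).


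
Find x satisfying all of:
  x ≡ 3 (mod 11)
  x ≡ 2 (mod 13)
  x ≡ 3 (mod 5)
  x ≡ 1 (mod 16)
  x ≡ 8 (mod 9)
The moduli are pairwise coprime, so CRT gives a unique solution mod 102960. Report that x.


Product of moduli M = 11 · 13 · 5 · 16 · 9 = 102960.
Merge one congruence at a time:
  Start: x ≡ 3 (mod 11).
  Combine with x ≡ 2 (mod 13); new modulus lcm = 143.
    Write x = 3 + 11·t and substitute into x ≡ 2 (mod 13): 11·t ≡ 2 − 3 = -1 (mod 13).
    Reduce coefficients mod 13: 11·t ≡ 12 (mod 13).
    The inverse of 11 mod 13 is 6 (since 11·6 = 66 = 5·13 + 1), so t ≡ 6·12 = 72 ≡ 7 (mod 13).
    Then x = 3 + 11·7 = 80, valid modulo lcm(11, 13) = 143: x ≡ 80 (mod 143).
  Combine with x ≡ 3 (mod 5); new modulus lcm = 715.
    Write x = 80 + 143·t and substitute into x ≡ 3 (mod 5): 143·t ≡ 3 − 80 = -77 (mod 5).
    Reduce coefficients mod 5: 3·t ≡ 3 (mod 5).
    The inverse of 3 mod 5 is 2 (since 3·2 = 6 = 1·5 + 1), so t ≡ 2·3 = 6 ≡ 1 (mod 5).
    Then x = 80 + 143·1 = 223, valid modulo lcm(143, 5) = 715: x ≡ 223 (mod 715).
  Combine with x ≡ 1 (mod 16); new modulus lcm = 11440.
    Write x = 223 + 715·t and substitute into x ≡ 1 (mod 16): 715·t ≡ 1 − 223 = -222 (mod 16).
    Reduce coefficients mod 16: 11·t ≡ 2 (mod 16).
    The inverse of 11 mod 16 is 3 (since 11·3 = 33 = 2·16 + 1), so t ≡ 3·2 = 6 ≡ 6 (mod 16).
    Then x = 223 + 715·6 = 4513, valid modulo lcm(715, 16) = 11440: x ≡ 4513 (mod 11440).
  Combine with x ≡ 8 (mod 9); new modulus lcm = 102960.
    Write x = 4513 + 11440·t and substitute into x ≡ 8 (mod 9): 11440·t ≡ 8 − 4513 = -4505 (mod 9).
    Reduce coefficients mod 9: 1·t ≡ 4 (mod 9).
    So t ≡ 4 (mod 9).
    Then x = 4513 + 11440·4 = 50273, valid modulo lcm(11440, 9) = 102960: x ≡ 50273 (mod 102960).
Verify against each original: 50273 mod 11 = 3, 50273 mod 13 = 2, 50273 mod 5 = 3, 50273 mod 16 = 1, 50273 mod 9 = 8.

x ≡ 50273 (mod 102960).


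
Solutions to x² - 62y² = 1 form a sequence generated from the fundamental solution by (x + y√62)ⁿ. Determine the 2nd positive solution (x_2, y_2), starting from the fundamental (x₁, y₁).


Step 1: Find the fundamental solution (x₁, y₁) of x² - 62y² = 1.
  Expand √62 as a continued fraction. a₀ = ⌊√62⌋ = 7; iterate m_{k+1} = d_k·a_k − m_k, d_{k+1} = (62 − m_{k+1}²)/d_k, a_{k+1} = ⌊(a₀ + m_{k+1})/d_{k+1}⌋ (starting m₀ = 0, d₀ = 1), with convergents p_k = a_k·p_{k-1} + p_{k-2}, q_k = a_k·q_{k-1} + q_{k-2} (p₋₁ = 1, q₋₁ = 0):
  k = 0: a₀ = 7; p₀/q₀ = 7/1; p₀² − 62·q₀² = 49 − 62 = -13.
  k = 1: m = 7, d = 13, a = ⌊(7 + 7)/13⌋ = 1; p/q = (1·7 + 1)/(1·1 + 0) = 8/1; p² − 62·q² = 64 − 62 = 2.
  k = 2: m = 6, d = 2, a = ⌊(7 + 6)/2⌋ = 6; p/q = (6·8 + 7)/(6·1 + 1) = 55/7; p² − 62·q² = 3025 − 3038 = -13.
  k = 3: m = 6, d = 13, a = ⌊(7 + 6)/13⌋ = 1; p/q = (1·55 + 8)/(1·7 + 1) = 63/8; p² − 62·q² = 3969 − 3968 = 1.
  The first convergent with p² − 62·q² = 1 gives the fundamental solution (x₁, y₁) = (63, 8).
Step 2: Apply the recurrence (x_{n+1}, y_{n+1}) = (x₁x_n + 62y₁y_n, x₁y_n + y₁x_n) repeatedly.
  From (x_1, y_1) = (63, 8): x_2 = 63·63 + 62·8·8 = 7937; y_2 = 63·8 + 8·63 = 1008.
Step 3: Verify x_2² - 62·y_2² = 62995969 - 62995968 = 1 (should be 1). ✓

(x_1, y_1) = (63, 8); (x_2, y_2) = (7937, 1008).


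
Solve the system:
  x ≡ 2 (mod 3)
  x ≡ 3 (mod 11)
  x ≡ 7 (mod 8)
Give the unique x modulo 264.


Moduli 3, 11, 8 are pairwise coprime; by CRT there is a unique solution modulo M = 3 · 11 · 8 = 264.
Solve pairwise, accumulating the modulus:
  Start with x ≡ 2 (mod 3).
  Combine with x ≡ 3 (mod 11): since gcd(3, 11) = 1, we get a unique residue mod 33.
    Write x = 2 + 3·t and substitute into x ≡ 3 (mod 11): 3·t ≡ 3 − 2 = 1 (mod 11).
    The inverse of 3 mod 11 is 4 (since 3·4 = 12 = 1·11 + 1), so t ≡ 4·1 = 4 ≡ 4 (mod 11).
    Then x = 2 + 3·4 = 14, valid modulo lcm(3, 11) = 33: x ≡ 14 (mod 33).
  Combine with x ≡ 7 (mod 8): since gcd(33, 8) = 1, we get a unique residue mod 264.
    Write x = 14 + 33·t and substitute into x ≡ 7 (mod 8): 33·t ≡ 7 − 14 = -7 (mod 8).
    Reduce coefficients mod 8: 1·t ≡ 1 (mod 8).
    So t ≡ 1 (mod 8).
    Then x = 14 + 33·1 = 47, valid modulo lcm(33, 8) = 264: x ≡ 47 (mod 264).
Verify: 47 mod 3 = 2 ✓, 47 mod 11 = 3 ✓, 47 mod 8 = 7 ✓.

x ≡ 47 (mod 264).


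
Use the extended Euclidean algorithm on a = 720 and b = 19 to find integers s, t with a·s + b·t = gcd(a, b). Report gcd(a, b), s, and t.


Euclidean algorithm on (720, 19) — divide until remainder is 0:
  720 = 37 · 19 + 17
  19 = 1 · 17 + 2
  17 = 8 · 2 + 1
  2 = 2 · 1 + 0
gcd(720, 19) = 1.
Track Bezout coefficients alongside the remainders: start with r₀ = 720 = a·1 + b·0 (s = 1, t = 0) and r₁ = 19 = a·0 + b·1 (s = 0, t = 1); each new remainder r_{k+1} = r_{k-1} − q_k·r_k inherits s_{k+1} = s_{k-1} − q_k·s_k, t_{k+1} = t_{k-1} − q_k·t_k, so r_k = a·s_k + b·t_k at every step:
  q = 37: r = 17, s = 1 − 37·0 = 1, t = 0 − 37·1 = -37  (check: 720·1 + 19·(-37) = 17)
  q = 1: r = 2, s = 0 − 1·1 = -1, t = 1 − 1·(-37) = 38  (check: 720·(-1) + 19·38 = 2)
  q = 8: r = 1, s = 1 − 8·(-1) = 9, t = -37 − 8·38 = -341  (check: 720·9 + 19·(-341) = 1)
The row with r = 1 (the gcd) gives the Bezout coefficients s = 9, t = -341.
Result: 720 · (9) + 19 · (-341) = 1.

gcd(720, 19) = 1; s = 9, t = -341 (check: 720·9 + 19·(-341) = 1).


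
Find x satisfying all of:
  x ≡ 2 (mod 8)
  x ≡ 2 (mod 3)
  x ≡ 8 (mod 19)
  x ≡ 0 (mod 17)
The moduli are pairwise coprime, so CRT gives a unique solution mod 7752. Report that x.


Product of moduli M = 8 · 3 · 19 · 17 = 7752.
Merge one congruence at a time:
  Start: x ≡ 2 (mod 8).
  Combine with x ≡ 2 (mod 3); new modulus lcm = 24.
    Write x = 2 + 8·t and substitute into x ≡ 2 (mod 3): 8·t ≡ 2 − 2 = 0 (mod 3).
    Reduce coefficients mod 3: 2·t ≡ 0 (mod 3).
    The inverse of 2 mod 3 is 2 (since 2·2 = 4 = 1·3 + 1), so t ≡ 2·0 = 0 ≡ 0 (mod 3).
    Then x = 2 + 8·0 = 2, valid modulo lcm(8, 3) = 24: x ≡ 2 (mod 24).
  Combine with x ≡ 8 (mod 19); new modulus lcm = 456.
    Write x = 2 + 24·t and substitute into x ≡ 8 (mod 19): 24·t ≡ 8 − 2 = 6 (mod 19).
    Reduce coefficients mod 19: 5·t ≡ 6 (mod 19).
    The inverse of 5 mod 19 is 4 (since 5·4 = 20 = 1·19 + 1), so t ≡ 4·6 = 24 ≡ 5 (mod 19).
    Then x = 2 + 24·5 = 122, valid modulo lcm(24, 19) = 456: x ≡ 122 (mod 456).
  Combine with x ≡ 0 (mod 17); new modulus lcm = 7752.
    Write x = 122 + 456·t and substitute into x ≡ 0 (mod 17): 456·t ≡ 0 − 122 = -122 (mod 17).
    Reduce coefficients mod 17: 14·t ≡ 14 (mod 17).
    The inverse of 14 mod 17 is 11 (since 14·11 = 154 = 9·17 + 1), so t ≡ 11·14 = 154 ≡ 1 (mod 17).
    Then x = 122 + 456·1 = 578, valid modulo lcm(456, 17) = 7752: x ≡ 578 (mod 7752).
Verify against each original: 578 mod 8 = 2, 578 mod 3 = 2, 578 mod 19 = 8, 578 mod 17 = 0.

x ≡ 578 (mod 7752).


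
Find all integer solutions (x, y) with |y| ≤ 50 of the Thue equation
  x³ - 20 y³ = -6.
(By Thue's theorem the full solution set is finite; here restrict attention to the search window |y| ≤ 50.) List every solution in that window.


The equation is x³ - 20y³ = -6. For fixed y, x³ = 20·y³ − 6, so a solution requires the RHS to be a perfect cube.
Strategy: iterate y from -50 to 50, compute RHS = 20·y³ − 6, and check whether it is a (positive or negative) perfect cube.
Check small values of y:
  y = 0: RHS = -6 is not a perfect cube.
  y = 1: RHS = 14 is not a perfect cube.
  y = -1: RHS = -26 is not a perfect cube.
  y = 2: RHS = 154 is not a perfect cube.
  y = -2: RHS = -166 is not a perfect cube.
  y = 3: RHS = 534 is not a perfect cube.
  y = -3: RHS = -546 is not a perfect cube.
Continuing the search up to |y| = 50 finds no solutions either.
No (x, y) in the scanned range satisfies the equation.

No integer solutions with |y| ≤ 50.


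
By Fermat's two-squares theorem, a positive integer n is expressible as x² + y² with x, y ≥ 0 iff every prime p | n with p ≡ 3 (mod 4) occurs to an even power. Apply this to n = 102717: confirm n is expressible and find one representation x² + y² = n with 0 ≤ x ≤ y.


Step 1: Factor n = 102717 = 3^2 · 101 · 113.
Step 2: Check the mod-4 condition on each prime factor: 3 ≡ 3 (mod 4), exponent 2 (must be even); 101 ≡ 1 (mod 4), exponent 1; 113 ≡ 1 (mod 4), exponent 1.
All primes ≡ 3 (mod 4) appear to even exponent (or don't appear), so by the two-squares theorem n IS expressible as a sum of two squares.
Step 3: Build a representation. Group n = k² · m with k = 3 and m = 101 · 113 = 11413 (a product of primes ≡ 1 (mod 4)); a representation of m scales to one of n via (k·x)² + (k·y)² = k²(x² + y²). Each prime p ≡ 1 (mod 4) is itself a sum of two squares; find a² by testing p − a² for a perfect square:
  101: 101 − 1² = 100 = 10² ⇒ 101 = 1² + 10².
  113: 113 − 1² = 112, 113 − 2² = 109, 113 − 3² = 104, 113 − 4² = 97, 113 − 5² = 88, 113 − 6² = 77, 113 − 7² = 64 = 8² ⇒ 113 = 7² + 8².
  Combine using the Brahmagupta–Fibonacci identity (a² + b²)(c² + d²) = (ac − bd)² + (ad + bc)² = (ac + bd)² + (ad − bc)²:
  101 · 113 = 11413: from (1² + 10²)(7² + 8²), take (1·7 − 10·8, 1·8 + 10·7) = (7 − 80, 8 + 70) = (-73, 78); dropping signs (only squares matter) gives (73, 78); check 73² + 78² = 5329 + 6084 = 11413 ✓.
  Scale by k = 3: (3·73, 3·78) = (219, 234).
Step 4: Order so x ≤ y and verify: 219² + 234² = 47961 + 54756 = 102717 = n. ✓

n = 102717 = 219² + 234² (one valid representation with x ≤ y).


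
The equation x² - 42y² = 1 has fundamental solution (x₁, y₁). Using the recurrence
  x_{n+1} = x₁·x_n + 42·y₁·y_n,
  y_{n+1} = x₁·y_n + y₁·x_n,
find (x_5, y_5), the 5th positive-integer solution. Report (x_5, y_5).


Step 1: Find the fundamental solution (x₁, y₁) of x² - 42y² = 1.
  Expand √42 as a continued fraction. a₀ = ⌊√42⌋ = 6; iterate m_{k+1} = d_k·a_k − m_k, d_{k+1} = (42 − m_{k+1}²)/d_k, a_{k+1} = ⌊(a₀ + m_{k+1})/d_{k+1}⌋ (starting m₀ = 0, d₀ = 1), with convergents p_k = a_k·p_{k-1} + p_{k-2}, q_k = a_k·q_{k-1} + q_{k-2} (p₋₁ = 1, q₋₁ = 0):
  k = 0: a₀ = 6; p₀/q₀ = 6/1; p₀² − 42·q₀² = 36 − 42 = -6.
  k = 1: m = 6, d = 6, a = ⌊(6 + 6)/6⌋ = 2; p/q = (2·6 + 1)/(2·1 + 0) = 13/2; p² − 42·q² = 169 − 168 = 1.
  The first convergent with p² − 42·q² = 1 gives the fundamental solution (x₁, y₁) = (13, 2).
Step 2: Apply the recurrence (x_{n+1}, y_{n+1}) = (x₁x_n + 42y₁y_n, x₁y_n + y₁x_n) repeatedly.
  From (x_1, y_1) = (13, 2): x_2 = 13·13 + 42·2·2 = 337; y_2 = 13·2 + 2·13 = 52.
  From (x_2, y_2) = (337, 52): x_3 = 13·337 + 42·2·52 = 8749; y_3 = 13·52 + 2·337 = 1350.
  From (x_3, y_3) = (8749, 1350): x_4 = 13·8749 + 42·2·1350 = 227137; y_4 = 13·1350 + 2·8749 = 35048.
  From (x_4, y_4) = (227137, 35048): x_5 = 13·227137 + 42·2·35048 = 5896813; y_5 = 13·35048 + 2·227137 = 909898.
Step 3: Verify x_5² - 42·y_5² = 34772403556969 - 34772403556968 = 1 (should be 1). ✓

(x_1, y_1) = (13, 2); (x_5, y_5) = (5896813, 909898).


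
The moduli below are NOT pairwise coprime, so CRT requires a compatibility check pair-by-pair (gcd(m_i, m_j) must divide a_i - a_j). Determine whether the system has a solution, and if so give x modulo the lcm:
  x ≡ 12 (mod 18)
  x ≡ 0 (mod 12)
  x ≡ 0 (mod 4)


Moduli 18, 12, 4 are not pairwise coprime, so CRT works modulo lcm(m_i) when all pairwise compatibility conditions hold.
Pairwise compatibility: gcd(m_i, m_j) must divide a_i - a_j for every pair.
Merge one congruence at a time:
  Start: x ≡ 12 (mod 18).
  Combine with x ≡ 0 (mod 12): gcd(18, 12) = 6; 0 - 12 = -12, which IS divisible by 6, so compatible.
    Write x = 12 + 18·t and substitute into x ≡ 0 (mod 12): 18·t ≡ 0 − 12 = -12 (mod 12).
    Divide the congruence (and modulus) by g = 6: 3·t ≡ -2 (mod 2).
    Reduce coefficients mod 2: 1·t ≡ 0 (mod 2).
    So t ≡ 0 (mod 2).
    Then x = 12 + 18·0 = 12, valid modulo lcm(18, 12) = 36: x ≡ 12 (mod 36).
  Combine with x ≡ 0 (mod 4): gcd(36, 4) = 4; 0 - 12 = -12, which IS divisible by 4, so compatible.
    Write x = 12 + 36·t and substitute into x ≡ 0 (mod 4): 36·t ≡ 0 − 12 = -12 (mod 4).
    Divide the congruence (and modulus) by g = 4: 9·t ≡ -3 (mod 1).
    Modulo 1 every t works; take t = 0.
    Then x = 12 + 36·0 = 12, valid modulo lcm(36, 4) = 36: x ≡ 12 (mod 36).
Verify: 12 mod 18 = 12, 12 mod 12 = 0, 12 mod 4 = 0.

x ≡ 12 (mod 36).


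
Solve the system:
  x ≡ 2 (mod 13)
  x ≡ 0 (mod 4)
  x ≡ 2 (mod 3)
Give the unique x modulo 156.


Moduli 13, 4, 3 are pairwise coprime; by CRT there is a unique solution modulo M = 13 · 4 · 3 = 156.
Solve pairwise, accumulating the modulus:
  Start with x ≡ 2 (mod 13).
  Combine with x ≡ 0 (mod 4): since gcd(13, 4) = 1, we get a unique residue mod 52.
    Write x = 2 + 13·t and substitute into x ≡ 0 (mod 4): 13·t ≡ 0 − 2 = -2 (mod 4).
    Reduce coefficients mod 4: 1·t ≡ 2 (mod 4).
    So t ≡ 2 (mod 4).
    Then x = 2 + 13·2 = 28, valid modulo lcm(13, 4) = 52: x ≡ 28 (mod 52).
  Combine with x ≡ 2 (mod 3): since gcd(52, 3) = 1, we get a unique residue mod 156.
    Write x = 28 + 52·t and substitute into x ≡ 2 (mod 3): 52·t ≡ 2 − 28 = -26 (mod 3).
    Reduce coefficients mod 3: 1·t ≡ 1 (mod 3).
    So t ≡ 1 (mod 3).
    Then x = 28 + 52·1 = 80, valid modulo lcm(52, 3) = 156: x ≡ 80 (mod 156).
Verify: 80 mod 13 = 2 ✓, 80 mod 4 = 0 ✓, 80 mod 3 = 2 ✓.

x ≡ 80 (mod 156).


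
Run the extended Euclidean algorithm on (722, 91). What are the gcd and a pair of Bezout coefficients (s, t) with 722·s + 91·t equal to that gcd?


Euclidean algorithm on (722, 91) — divide until remainder is 0:
  722 = 7 · 91 + 85
  91 = 1 · 85 + 6
  85 = 14 · 6 + 1
  6 = 6 · 1 + 0
gcd(722, 91) = 1.
Track Bezout coefficients alongside the remainders: start with r₀ = 722 = a·1 + b·0 (s = 1, t = 0) and r₁ = 91 = a·0 + b·1 (s = 0, t = 1); each new remainder r_{k+1} = r_{k-1} − q_k·r_k inherits s_{k+1} = s_{k-1} − q_k·s_k, t_{k+1} = t_{k-1} − q_k·t_k, so r_k = a·s_k + b·t_k at every step:
  q = 7: r = 85, s = 1 − 7·0 = 1, t = 0 − 7·1 = -7  (check: 722·1 + 91·(-7) = 85)
  q = 1: r = 6, s = 0 − 1·1 = -1, t = 1 − 1·(-7) = 8  (check: 722·(-1) + 91·8 = 6)
  q = 14: r = 1, s = 1 − 14·(-1) = 15, t = -7 − 14·8 = -119  (check: 722·15 + 91·(-119) = 1)
The row with r = 1 (the gcd) gives the Bezout coefficients s = 15, t = -119.
Result: 722 · (15) + 91 · (-119) = 1.

gcd(722, 91) = 1; s = 15, t = -119 (check: 722·15 + 91·(-119) = 1).


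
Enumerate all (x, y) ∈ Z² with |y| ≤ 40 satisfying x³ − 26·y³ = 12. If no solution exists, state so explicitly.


The equation is x³ - 26y³ = 12. For fixed y, x³ = 26·y³ + 12, so a solution requires the RHS to be a perfect cube.
Strategy: iterate y from -40 to 40, compute RHS = 26·y³ + 12, and check whether it is a (positive or negative) perfect cube.
Check small values of y:
  y = 0: RHS = 12 is not a perfect cube.
  y = 1: RHS = 38 is not a perfect cube.
  y = -1: RHS = -14 is not a perfect cube.
  y = 2: RHS = 220 is not a perfect cube.
  y = -2: RHS = -196 is not a perfect cube.
  y = 3: RHS = 714 is not a perfect cube.
  y = -3: RHS = -690 is not a perfect cube.
Continuing the search up to |y| = 40 finds no solutions either.
No (x, y) in the scanned range satisfies the equation.

No integer solutions with |y| ≤ 40.


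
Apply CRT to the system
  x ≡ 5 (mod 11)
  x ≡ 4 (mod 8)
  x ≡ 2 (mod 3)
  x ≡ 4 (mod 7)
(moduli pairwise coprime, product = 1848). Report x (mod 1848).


Product of moduli M = 11 · 8 · 3 · 7 = 1848.
Merge one congruence at a time:
  Start: x ≡ 5 (mod 11).
  Combine with x ≡ 4 (mod 8); new modulus lcm = 88.
    Write x = 5 + 11·t and substitute into x ≡ 4 (mod 8): 11·t ≡ 4 − 5 = -1 (mod 8).
    Reduce coefficients mod 8: 3·t ≡ 7 (mod 8).
    The inverse of 3 mod 8 is 3 (since 3·3 = 9 = 1·8 + 1), so t ≡ 3·7 = 21 ≡ 5 (mod 8).
    Then x = 5 + 11·5 = 60, valid modulo lcm(11, 8) = 88: x ≡ 60 (mod 88).
  Combine with x ≡ 2 (mod 3); new modulus lcm = 264.
    Write x = 60 + 88·t and substitute into x ≡ 2 (mod 3): 88·t ≡ 2 − 60 = -58 (mod 3).
    Reduce coefficients mod 3: 1·t ≡ 2 (mod 3).
    So t ≡ 2 (mod 3).
    Then x = 60 + 88·2 = 236, valid modulo lcm(88, 3) = 264: x ≡ 236 (mod 264).
  Combine with x ≡ 4 (mod 7); new modulus lcm = 1848.
    Write x = 236 + 264·t and substitute into x ≡ 4 (mod 7): 264·t ≡ 4 − 236 = -232 (mod 7).
    Reduce coefficients mod 7: 5·t ≡ 6 (mod 7).
    The inverse of 5 mod 7 is 3 (since 5·3 = 15 = 2·7 + 1), so t ≡ 3·6 = 18 ≡ 4 (mod 7).
    Then x = 236 + 264·4 = 1292, valid modulo lcm(264, 7) = 1848: x ≡ 1292 (mod 1848).
Verify against each original: 1292 mod 11 = 5, 1292 mod 8 = 4, 1292 mod 3 = 2, 1292 mod 7 = 4.

x ≡ 1292 (mod 1848).


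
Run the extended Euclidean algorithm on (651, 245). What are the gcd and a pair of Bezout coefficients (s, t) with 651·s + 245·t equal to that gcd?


Euclidean algorithm on (651, 245) — divide until remainder is 0:
  651 = 2 · 245 + 161
  245 = 1 · 161 + 84
  161 = 1 · 84 + 77
  84 = 1 · 77 + 7
  77 = 11 · 7 + 0
gcd(651, 245) = 7.
Track Bezout coefficients alongside the remainders: start with r₀ = 651 = a·1 + b·0 (s = 1, t = 0) and r₁ = 245 = a·0 + b·1 (s = 0, t = 1); each new remainder r_{k+1} = r_{k-1} − q_k·r_k inherits s_{k+1} = s_{k-1} − q_k·s_k, t_{k+1} = t_{k-1} − q_k·t_k, so r_k = a·s_k + b·t_k at every step:
  q = 2: r = 161, s = 1 − 2·0 = 1, t = 0 − 2·1 = -2  (check: 651·1 + 245·(-2) = 161)
  q = 1: r = 84, s = 0 − 1·1 = -1, t = 1 − 1·(-2) = 3  (check: 651·(-1) + 245·3 = 84)
  q = 1: r = 77, s = 1 − 1·(-1) = 2, t = -2 − 1·3 = -5  (check: 651·2 + 245·(-5) = 77)
  q = 1: r = 7, s = -1 − 1·2 = -3, t = 3 − 1·(-5) = 8  (check: 651·(-3) + 245·8 = 7)
The row with r = 7 (the gcd) gives the Bezout coefficients s = -3, t = 8.
Result: 651 · (-3) + 245 · (8) = 7.

gcd(651, 245) = 7; s = -3, t = 8 (check: 651·(-3) + 245·8 = 7).


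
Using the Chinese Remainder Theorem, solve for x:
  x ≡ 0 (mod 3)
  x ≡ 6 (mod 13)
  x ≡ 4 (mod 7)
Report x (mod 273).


Moduli 3, 13, 7 are pairwise coprime; by CRT there is a unique solution modulo M = 3 · 13 · 7 = 273.
Solve pairwise, accumulating the modulus:
  Start with x ≡ 0 (mod 3).
  Combine with x ≡ 6 (mod 13): since gcd(3, 13) = 1, we get a unique residue mod 39.
    Write x = 0 + 3·t and substitute into x ≡ 6 (mod 13): 3·t ≡ 6 − 0 = 6 (mod 13).
    The inverse of 3 mod 13 is 9 (since 3·9 = 27 = 2·13 + 1), so t ≡ 9·6 = 54 ≡ 2 (mod 13).
    Then x = 0 + 3·2 = 6, valid modulo lcm(3, 13) = 39: x ≡ 6 (mod 39).
  Combine with x ≡ 4 (mod 7): since gcd(39, 7) = 1, we get a unique residue mod 273.
    Write x = 6 + 39·t and substitute into x ≡ 4 (mod 7): 39·t ≡ 4 − 6 = -2 (mod 7).
    Reduce coefficients mod 7: 4·t ≡ 5 (mod 7).
    The inverse of 4 mod 7 is 2 (since 4·2 = 8 = 1·7 + 1), so t ≡ 2·5 = 10 ≡ 3 (mod 7).
    Then x = 6 + 39·3 = 123, valid modulo lcm(39, 7) = 273: x ≡ 123 (mod 273).
Verify: 123 mod 3 = 0 ✓, 123 mod 13 = 6 ✓, 123 mod 7 = 4 ✓.

x ≡ 123 (mod 273).


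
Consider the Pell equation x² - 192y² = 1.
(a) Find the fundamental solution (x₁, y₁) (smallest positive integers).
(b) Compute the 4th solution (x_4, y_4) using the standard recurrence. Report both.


Step 1: Find the fundamental solution (x₁, y₁) of x² - 192y² = 1.
  Expand √192 as a continued fraction. a₀ = ⌊√192⌋ = 13; iterate m_{k+1} = d_k·a_k − m_k, d_{k+1} = (192 − m_{k+1}²)/d_k, a_{k+1} = ⌊(a₀ + m_{k+1})/d_{k+1}⌋ (starting m₀ = 0, d₀ = 1), with convergents p_k = a_k·p_{k-1} + p_{k-2}, q_k = a_k·q_{k-1} + q_{k-2} (p₋₁ = 1, q₋₁ = 0):
  k = 0: a₀ = 13; p₀/q₀ = 13/1; p₀² − 192·q₀² = 169 − 192 = -23.
  k = 1: m = 13, d = 23, a = ⌊(13 + 13)/23⌋ = 1; p/q = (1·13 + 1)/(1·1 + 0) = 14/1; p² − 192·q² = 196 − 192 = 4.
  k = 2: m = 10, d = 4, a = ⌊(13 + 10)/4⌋ = 5; p/q = (5·14 + 13)/(5·1 + 1) = 83/6; p² − 192·q² = 6889 − 6912 = -23.
  k = 3: m = 10, d = 23, a = ⌊(13 + 10)/23⌋ = 1; p/q = (1·83 + 14)/(1·6 + 1) = 97/7; p² − 192·q² = 9409 − 9408 = 1.
  The first convergent with p² − 192·q² = 1 gives the fundamental solution (x₁, y₁) = (97, 7).
Step 2: Apply the recurrence (x_{n+1}, y_{n+1}) = (x₁x_n + 192y₁y_n, x₁y_n + y₁x_n) repeatedly.
  From (x_1, y_1) = (97, 7): x_2 = 97·97 + 192·7·7 = 18817; y_2 = 97·7 + 7·97 = 1358.
  From (x_2, y_2) = (18817, 1358): x_3 = 97·18817 + 192·7·1358 = 3650401; y_3 = 97·1358 + 7·18817 = 263445.
  From (x_3, y_3) = (3650401, 263445): x_4 = 97·3650401 + 192·7·263445 = 708158977; y_4 = 97·263445 + 7·3650401 = 51106972.
Step 3: Verify x_4² - 192·y_4² = 501489136705686529 - 501489136705686528 = 1 (should be 1). ✓

(x_1, y_1) = (97, 7); (x_4, y_4) = (708158977, 51106972).


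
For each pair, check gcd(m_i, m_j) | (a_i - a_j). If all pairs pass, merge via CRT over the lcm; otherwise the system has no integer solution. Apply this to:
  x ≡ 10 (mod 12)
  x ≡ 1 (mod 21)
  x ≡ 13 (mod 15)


Moduli 12, 21, 15 are not pairwise coprime, so CRT works modulo lcm(m_i) when all pairwise compatibility conditions hold.
Pairwise compatibility: gcd(m_i, m_j) must divide a_i - a_j for every pair.
Merge one congruence at a time:
  Start: x ≡ 10 (mod 12).
  Combine with x ≡ 1 (mod 21): gcd(12, 21) = 3; 1 - 10 = -9, which IS divisible by 3, so compatible.
    Write x = 10 + 12·t and substitute into x ≡ 1 (mod 21): 12·t ≡ 1 − 10 = -9 (mod 21).
    Divide the congruence (and modulus) by g = 3: 4·t ≡ -3 (mod 7).
    Reduce coefficients mod 7: 4·t ≡ 4 (mod 7).
    The inverse of 4 mod 7 is 2 (since 4·2 = 8 = 1·7 + 1), so t ≡ 2·4 = 8 ≡ 1 (mod 7).
    Then x = 10 + 12·1 = 22, valid modulo lcm(12, 21) = 84: x ≡ 22 (mod 84).
  Combine with x ≡ 13 (mod 15): gcd(84, 15) = 3; 13 - 22 = -9, which IS divisible by 3, so compatible.
    Write x = 22 + 84·t and substitute into x ≡ 13 (mod 15): 84·t ≡ 13 − 22 = -9 (mod 15).
    Divide the congruence (and modulus) by g = 3: 28·t ≡ -3 (mod 5).
    Reduce coefficients mod 5: 3·t ≡ 2 (mod 5).
    The inverse of 3 mod 5 is 2 (since 3·2 = 6 = 1·5 + 1), so t ≡ 2·2 = 4 ≡ 4 (mod 5).
    Then x = 22 + 84·4 = 358, valid modulo lcm(84, 15) = 420: x ≡ 358 (mod 420).
Verify: 358 mod 12 = 10, 358 mod 21 = 1, 358 mod 15 = 13.

x ≡ 358 (mod 420).


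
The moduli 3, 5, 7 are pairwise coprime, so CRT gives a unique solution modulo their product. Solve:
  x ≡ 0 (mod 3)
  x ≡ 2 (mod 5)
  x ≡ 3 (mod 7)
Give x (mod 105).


Moduli 3, 5, 7 are pairwise coprime; by CRT there is a unique solution modulo M = 3 · 5 · 7 = 105.
Solve pairwise, accumulating the modulus:
  Start with x ≡ 0 (mod 3).
  Combine with x ≡ 2 (mod 5): since gcd(3, 5) = 1, we get a unique residue mod 15.
    Write x = 0 + 3·t and substitute into x ≡ 2 (mod 5): 3·t ≡ 2 − 0 = 2 (mod 5).
    The inverse of 3 mod 5 is 2 (since 3·2 = 6 = 1·5 + 1), so t ≡ 2·2 = 4 ≡ 4 (mod 5).
    Then x = 0 + 3·4 = 12, valid modulo lcm(3, 5) = 15: x ≡ 12 (mod 15).
  Combine with x ≡ 3 (mod 7): since gcd(15, 7) = 1, we get a unique residue mod 105.
    Write x = 12 + 15·t and substitute into x ≡ 3 (mod 7): 15·t ≡ 3 − 12 = -9 (mod 7).
    Reduce coefficients mod 7: 1·t ≡ 5 (mod 7).
    So t ≡ 5 (mod 7).
    Then x = 12 + 15·5 = 87, valid modulo lcm(15, 7) = 105: x ≡ 87 (mod 105).
Verify: 87 mod 3 = 0 ✓, 87 mod 5 = 2 ✓, 87 mod 7 = 3 ✓.

x ≡ 87 (mod 105).


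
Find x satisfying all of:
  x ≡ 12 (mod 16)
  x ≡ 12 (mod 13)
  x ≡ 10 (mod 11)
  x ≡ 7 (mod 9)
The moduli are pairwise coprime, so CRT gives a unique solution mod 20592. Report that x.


Product of moduli M = 16 · 13 · 11 · 9 = 20592.
Merge one congruence at a time:
  Start: x ≡ 12 (mod 16).
  Combine with x ≡ 12 (mod 13); new modulus lcm = 208.
    Write x = 12 + 16·t and substitute into x ≡ 12 (mod 13): 16·t ≡ 12 − 12 = 0 (mod 13).
    Reduce coefficients mod 13: 3·t ≡ 0 (mod 13).
    The inverse of 3 mod 13 is 9 (since 3·9 = 27 = 2·13 + 1), so t ≡ 9·0 = 0 ≡ 0 (mod 13).
    Then x = 12 + 16·0 = 12, valid modulo lcm(16, 13) = 208: x ≡ 12 (mod 208).
  Combine with x ≡ 10 (mod 11); new modulus lcm = 2288.
    Write x = 12 + 208·t and substitute into x ≡ 10 (mod 11): 208·t ≡ 10 − 12 = -2 (mod 11).
    Reduce coefficients mod 11: 10·t ≡ 9 (mod 11).
    The inverse of 10 mod 11 is 10 (since 10·10 = 100 = 9·11 + 1), so t ≡ 10·9 = 90 ≡ 2 (mod 11).
    Then x = 12 + 208·2 = 428, valid modulo lcm(208, 11) = 2288: x ≡ 428 (mod 2288).
  Combine with x ≡ 7 (mod 9); new modulus lcm = 20592.
    Write x = 428 + 2288·t and substitute into x ≡ 7 (mod 9): 2288·t ≡ 7 − 428 = -421 (mod 9).
    Reduce coefficients mod 9: 2·t ≡ 2 (mod 9).
    The inverse of 2 mod 9 is 5 (since 2·5 = 10 = 1·9 + 1), so t ≡ 5·2 = 10 ≡ 1 (mod 9).
    Then x = 428 + 2288·1 = 2716, valid modulo lcm(2288, 9) = 20592: x ≡ 2716 (mod 20592).
Verify against each original: 2716 mod 16 = 12, 2716 mod 13 = 12, 2716 mod 11 = 10, 2716 mod 9 = 7.

x ≡ 2716 (mod 20592).


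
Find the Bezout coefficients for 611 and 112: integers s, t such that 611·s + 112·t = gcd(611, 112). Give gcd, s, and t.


Euclidean algorithm on (611, 112) — divide until remainder is 0:
  611 = 5 · 112 + 51
  112 = 2 · 51 + 10
  51 = 5 · 10 + 1
  10 = 10 · 1 + 0
gcd(611, 112) = 1.
Track Bezout coefficients alongside the remainders: start with r₀ = 611 = a·1 + b·0 (s = 1, t = 0) and r₁ = 112 = a·0 + b·1 (s = 0, t = 1); each new remainder r_{k+1} = r_{k-1} − q_k·r_k inherits s_{k+1} = s_{k-1} − q_k·s_k, t_{k+1} = t_{k-1} − q_k·t_k, so r_k = a·s_k + b·t_k at every step:
  q = 5: r = 51, s = 1 − 5·0 = 1, t = 0 − 5·1 = -5  (check: 611·1 + 112·(-5) = 51)
  q = 2: r = 10, s = 0 − 2·1 = -2, t = 1 − 2·(-5) = 11  (check: 611·(-2) + 112·11 = 10)
  q = 5: r = 1, s = 1 − 5·(-2) = 11, t = -5 − 5·11 = -60  (check: 611·11 + 112·(-60) = 1)
The row with r = 1 (the gcd) gives the Bezout coefficients s = 11, t = -60.
Result: 611 · (11) + 112 · (-60) = 1.

gcd(611, 112) = 1; s = 11, t = -60 (check: 611·11 + 112·(-60) = 1).


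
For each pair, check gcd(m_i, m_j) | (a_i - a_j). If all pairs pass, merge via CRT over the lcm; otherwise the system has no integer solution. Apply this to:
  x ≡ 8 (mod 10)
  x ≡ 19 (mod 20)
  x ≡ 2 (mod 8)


Moduli 10, 20, 8 are not pairwise coprime, so CRT works modulo lcm(m_i) when all pairwise compatibility conditions hold.
Pairwise compatibility: gcd(m_i, m_j) must divide a_i - a_j for every pair.
Merge one congruence at a time:
  Start: x ≡ 8 (mod 10).
  Combine with x ≡ 19 (mod 20): gcd(10, 20) = 10, and 19 - 8 = 11 is NOT divisible by 10.
    ⇒ system is inconsistent (no integer solution).

No solution (the system is inconsistent).


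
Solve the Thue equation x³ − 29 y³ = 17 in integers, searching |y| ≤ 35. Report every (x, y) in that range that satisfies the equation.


The equation is x³ - 29y³ = 17. For fixed y, x³ = 29·y³ + 17, so a solution requires the RHS to be a perfect cube.
Strategy: iterate y from -35 to 35, compute RHS = 29·y³ + 17, and check whether it is a (positive or negative) perfect cube.
Check small values of y:
  y = 0: RHS = 17 is not a perfect cube.
  y = 1: RHS = 46 is not a perfect cube.
  y = -1: RHS = -12 is not a perfect cube.
  y = 2: RHS = 249 is not a perfect cube.
  y = -2: RHS = -215 is not a perfect cube.
  y = 3: RHS = 800 is not a perfect cube.
  y = -3: RHS = -766 is not a perfect cube.
Continuing the search up to |y| = 35 finds no solutions either.
No (x, y) in the scanned range satisfies the equation.

No integer solutions with |y| ≤ 35.


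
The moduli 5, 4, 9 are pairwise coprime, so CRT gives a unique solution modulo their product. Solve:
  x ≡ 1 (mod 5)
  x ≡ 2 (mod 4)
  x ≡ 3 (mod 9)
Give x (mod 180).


Moduli 5, 4, 9 are pairwise coprime; by CRT there is a unique solution modulo M = 5 · 4 · 9 = 180.
Solve pairwise, accumulating the modulus:
  Start with x ≡ 1 (mod 5).
  Combine with x ≡ 2 (mod 4): since gcd(5, 4) = 1, we get a unique residue mod 20.
    Write x = 1 + 5·t and substitute into x ≡ 2 (mod 4): 5·t ≡ 2 − 1 = 1 (mod 4).
    Reduce coefficients mod 4: 1·t ≡ 1 (mod 4).
    So t ≡ 1 (mod 4).
    Then x = 1 + 5·1 = 6, valid modulo lcm(5, 4) = 20: x ≡ 6 (mod 20).
  Combine with x ≡ 3 (mod 9): since gcd(20, 9) = 1, we get a unique residue mod 180.
    Write x = 6 + 20·t and substitute into x ≡ 3 (mod 9): 20·t ≡ 3 − 6 = -3 (mod 9).
    Reduce coefficients mod 9: 2·t ≡ 6 (mod 9).
    The inverse of 2 mod 9 is 5 (since 2·5 = 10 = 1·9 + 1), so t ≡ 5·6 = 30 ≡ 3 (mod 9).
    Then x = 6 + 20·3 = 66, valid modulo lcm(20, 9) = 180: x ≡ 66 (mod 180).
Verify: 66 mod 5 = 1 ✓, 66 mod 4 = 2 ✓, 66 mod 9 = 3 ✓.

x ≡ 66 (mod 180).


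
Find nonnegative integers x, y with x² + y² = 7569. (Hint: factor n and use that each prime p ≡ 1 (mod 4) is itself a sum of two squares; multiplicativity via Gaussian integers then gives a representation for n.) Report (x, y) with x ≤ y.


Step 1: Factor n = 7569 = 3^2 · 29^2.
Step 2: Check the mod-4 condition on each prime factor: 3 ≡ 3 (mod 4), exponent 2 (must be even); 29 ≡ 1 (mod 4), exponent 2.
All primes ≡ 3 (mod 4) appear to even exponent (or don't appear), so by the two-squares theorem n IS expressible as a sum of two squares.
Step 3: Build a representation. Group n = k² · m with k = 3 and m = 29 · 29 = 841 (a product of primes ≡ 1 (mod 4)); a representation of m scales to one of n via (k·x)² + (k·y)² = k²(x² + y²). Each prime p ≡ 1 (mod 4) is itself a sum of two squares; find a² by testing p − a² for a perfect square:
  29: 29 − 1² = 28, 29 − 2² = 25 = 5² ⇒ 29 = 2² + 5².
  Combine using the Brahmagupta–Fibonacci identity (a² + b²)(c² + d²) = (ac − bd)² + (ad + bc)² = (ac + bd)² + (ad − bc)²:
  29 · 29 = 841: from (2² + 5²)(2² + 5²), take (2·2 − 5·5, 2·5 + 5·2) = (4 − 25, 10 + 10) = (-21, 20); dropping signs (only squares matter) gives (21, 20); check 21² + 20² = 441 + 400 = 841 ✓.
  Scale by k = 3: (3·21, 3·20) = (63, 60).
Step 4: Order so x ≤ y and verify: 60² + 63² = 3600 + 3969 = 7569 = n. ✓

n = 7569 = 60² + 63² (one valid representation with x ≤ y).


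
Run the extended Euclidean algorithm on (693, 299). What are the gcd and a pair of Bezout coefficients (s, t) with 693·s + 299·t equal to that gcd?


Euclidean algorithm on (693, 299) — divide until remainder is 0:
  693 = 2 · 299 + 95
  299 = 3 · 95 + 14
  95 = 6 · 14 + 11
  14 = 1 · 11 + 3
  11 = 3 · 3 + 2
  3 = 1 · 2 + 1
  2 = 2 · 1 + 0
gcd(693, 299) = 1.
Track Bezout coefficients alongside the remainders: start with r₀ = 693 = a·1 + b·0 (s = 1, t = 0) and r₁ = 299 = a·0 + b·1 (s = 0, t = 1); each new remainder r_{k+1} = r_{k-1} − q_k·r_k inherits s_{k+1} = s_{k-1} − q_k·s_k, t_{k+1} = t_{k-1} − q_k·t_k, so r_k = a·s_k + b·t_k at every step:
  q = 2: r = 95, s = 1 − 2·0 = 1, t = 0 − 2·1 = -2  (check: 693·1 + 299·(-2) = 95)
  q = 3: r = 14, s = 0 − 3·1 = -3, t = 1 − 3·(-2) = 7  (check: 693·(-3) + 299·7 = 14)
  q = 6: r = 11, s = 1 − 6·(-3) = 19, t = -2 − 6·7 = -44  (check: 693·19 + 299·(-44) = 11)
  q = 1: r = 3, s = -3 − 1·19 = -22, t = 7 − 1·(-44) = 51  (check: 693·(-22) + 299·51 = 3)
  q = 3: r = 2, s = 19 − 3·(-22) = 85, t = -44 − 3·51 = -197  (check: 693·85 + 299·(-197) = 2)
  q = 1: r = 1, s = -22 − 1·85 = -107, t = 51 − 1·(-197) = 248  (check: 693·(-107) + 299·248 = 1)
The row with r = 1 (the gcd) gives the Bezout coefficients s = -107, t = 248.
Result: 693 · (-107) + 299 · (248) = 1.

gcd(693, 299) = 1; s = -107, t = 248 (check: 693·(-107) + 299·248 = 1).


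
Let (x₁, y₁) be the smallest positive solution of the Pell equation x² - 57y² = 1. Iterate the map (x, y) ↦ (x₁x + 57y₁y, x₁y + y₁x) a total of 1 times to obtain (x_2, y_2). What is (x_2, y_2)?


Step 1: Find the fundamental solution (x₁, y₁) of x² - 57y² = 1.
  Expand √57 as a continued fraction. a₀ = ⌊√57⌋ = 7; iterate m_{k+1} = d_k·a_k − m_k, d_{k+1} = (57 − m_{k+1}²)/d_k, a_{k+1} = ⌊(a₀ + m_{k+1})/d_{k+1}⌋ (starting m₀ = 0, d₀ = 1), with convergents p_k = a_k·p_{k-1} + p_{k-2}, q_k = a_k·q_{k-1} + q_{k-2} (p₋₁ = 1, q₋₁ = 0):
  k = 0: a₀ = 7; p₀/q₀ = 7/1; p₀² − 57·q₀² = 49 − 57 = -8.
  k = 1: m = 7, d = 8, a = ⌊(7 + 7)/8⌋ = 1; p/q = (1·7 + 1)/(1·1 + 0) = 8/1; p² − 57·q² = 64 − 57 = 7.
  k = 2: m = 1, d = 7, a = ⌊(7 + 1)/7⌋ = 1; p/q = (1·8 + 7)/(1·1 + 1) = 15/2; p² − 57·q² = 225 − 228 = -3.
  k = 3: m = 6, d = 3, a = ⌊(7 + 6)/3⌋ = 4; p/q = (4·15 + 8)/(4·2 + 1) = 68/9; p² − 57·q² = 4624 − 4617 = 7.
  k = 4: m = 6, d = 7, a = ⌊(7 + 6)/7⌋ = 1; p/q = (1·68 + 15)/(1·9 + 2) = 83/11; p² − 57·q² = 6889 − 6897 = -8.
  k = 5: m = 1, d = 8, a = ⌊(7 + 1)/8⌋ = 1; p/q = (1·83 + 68)/(1·11 + 9) = 151/20; p² − 57·q² = 22801 − 22800 = 1.
  The first convergent with p² − 57·q² = 1 gives the fundamental solution (x₁, y₁) = (151, 20).
Step 2: Apply the recurrence (x_{n+1}, y_{n+1}) = (x₁x_n + 57y₁y_n, x₁y_n + y₁x_n) repeatedly.
  From (x_1, y_1) = (151, 20): x_2 = 151·151 + 57·20·20 = 45601; y_2 = 151·20 + 20·151 = 6040.
Step 3: Verify x_2² - 57·y_2² = 2079451201 - 2079451200 = 1 (should be 1). ✓

(x_1, y_1) = (151, 20); (x_2, y_2) = (45601, 6040).
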